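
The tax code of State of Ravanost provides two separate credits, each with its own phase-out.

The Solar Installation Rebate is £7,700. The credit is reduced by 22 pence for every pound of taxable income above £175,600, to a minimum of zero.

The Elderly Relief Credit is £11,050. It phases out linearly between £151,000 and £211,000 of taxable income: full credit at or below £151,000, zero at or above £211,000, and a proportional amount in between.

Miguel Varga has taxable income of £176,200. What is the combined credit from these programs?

£13,977

Solar Installation Rebate: 22% of the £600 excess over £175,600 is £132; credit = £7,700 − £132 = £7,568.
Elderly Relief Credit: £176,200 is £25,200 into a £60,000 phase-out range, leaving 34,800/60,000 of the credit: £11,050 × 34,800/60,000 = £6,409.
Total: £7,568 + £6,409 = £13,977.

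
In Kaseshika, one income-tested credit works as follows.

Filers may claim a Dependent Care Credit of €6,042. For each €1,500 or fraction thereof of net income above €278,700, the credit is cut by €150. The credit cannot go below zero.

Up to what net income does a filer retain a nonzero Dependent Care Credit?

After 40 increments the reduction is 40 × €150 = €6,000, leaving €42; one more increment wipes it out. Increment 40 ends at excess 40 × €1,500 = €60,000, so the highest qualifying income is €278,700 + €60,000 = €338,700.

€338,700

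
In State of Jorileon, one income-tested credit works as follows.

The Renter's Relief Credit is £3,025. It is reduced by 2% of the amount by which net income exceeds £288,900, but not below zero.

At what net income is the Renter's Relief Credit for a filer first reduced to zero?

£440,150

The credit falls by 2% of each pound above £288,900, so it reaches zero when the excess is £3,025 / 2% = £151,250: income = £288,900 + £151,250 = £440,150.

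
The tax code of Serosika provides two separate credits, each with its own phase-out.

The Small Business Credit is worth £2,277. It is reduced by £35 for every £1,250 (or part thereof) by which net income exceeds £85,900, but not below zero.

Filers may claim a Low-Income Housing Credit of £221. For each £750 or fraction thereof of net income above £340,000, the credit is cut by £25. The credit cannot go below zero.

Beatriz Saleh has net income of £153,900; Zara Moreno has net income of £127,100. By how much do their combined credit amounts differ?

Beatriz (£153,900): Small Business Credit: income exceeds £85,900 by £68,000, which is 55 full-or-partial £1,250 increments; reduction = 55 × £35 = £1,925, leaving £352. Low-Income Housing Credit: £153,900 is at or below the £340,000 threshold, so the full £221 applies. total £352 + £221 = £573
Zara (£127,100): Small Business Credit: income exceeds £85,900 by £41,200, which is 33 full-or-partial £1,250 increments; reduction = 33 × £35 = £1,155, leaving £1,122. Low-Income Housing Credit: £127,100 is at or below the £340,000 threshold, so the full £221 applies. total £1,122 + £221 = £1,343
Difference: |£573 − £1,343| = £770.

£770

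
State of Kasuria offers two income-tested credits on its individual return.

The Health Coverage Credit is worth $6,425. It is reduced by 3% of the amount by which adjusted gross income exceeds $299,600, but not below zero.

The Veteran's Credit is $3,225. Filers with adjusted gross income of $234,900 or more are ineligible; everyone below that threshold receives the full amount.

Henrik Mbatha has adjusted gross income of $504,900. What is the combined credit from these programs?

$266

Health Coverage Credit: 3% of the $205,300 excess over $299,600 is $6,159; credit = $6,425 − $6,159 = $266.
Veteran's Credit: $504,900 meets or exceeds the $234,900 cutoff, so the credit is $0.
Total: $266 + $0 = $266.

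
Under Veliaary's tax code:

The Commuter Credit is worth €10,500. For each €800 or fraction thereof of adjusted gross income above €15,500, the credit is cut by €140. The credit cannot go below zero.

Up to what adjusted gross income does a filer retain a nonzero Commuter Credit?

After 74 increments the reduction is 74 × €140 = €10,360, leaving €140; one more increment wipes it out. Increment 74 ends at excess 74 × €800 = €59,200, so the highest qualifying income is €15,500 + €59,200 = €74,700.

€74,700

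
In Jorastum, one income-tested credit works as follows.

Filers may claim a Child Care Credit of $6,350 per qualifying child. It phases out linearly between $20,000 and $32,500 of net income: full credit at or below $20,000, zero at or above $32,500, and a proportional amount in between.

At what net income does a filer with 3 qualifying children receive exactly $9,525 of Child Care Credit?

Full credit = 3 × $6,350 = $19,050.
$9,525 is 9,525/19,050 of the full $19,050, so 9,525/19,050 of the $12,500 range has been used: income = $20,000 + $12,500 × 9,525/19,050 = $26,250.

$26,250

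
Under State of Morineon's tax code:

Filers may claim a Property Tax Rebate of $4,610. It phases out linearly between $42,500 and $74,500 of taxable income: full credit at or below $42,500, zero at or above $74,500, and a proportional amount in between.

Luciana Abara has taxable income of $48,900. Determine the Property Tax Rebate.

$3,688

Property Tax Rebate: $48,900 is $6,400 into a $32,000 phase-out range, leaving 25,600/32,000 of the credit: $4,610 × 25,600/32,000 = $3,688.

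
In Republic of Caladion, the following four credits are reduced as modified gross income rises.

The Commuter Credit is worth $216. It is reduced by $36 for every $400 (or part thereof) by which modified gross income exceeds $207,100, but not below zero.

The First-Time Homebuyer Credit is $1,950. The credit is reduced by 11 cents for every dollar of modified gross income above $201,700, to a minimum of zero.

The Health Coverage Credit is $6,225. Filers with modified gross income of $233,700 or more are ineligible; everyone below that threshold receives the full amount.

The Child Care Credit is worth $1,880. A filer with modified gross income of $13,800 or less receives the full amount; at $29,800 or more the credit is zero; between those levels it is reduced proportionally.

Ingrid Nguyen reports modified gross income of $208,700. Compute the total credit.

$7,477

Commuter Credit: income exceeds $207,100 by $1,600, which is 4 full-or-partial $400 increments; reduction = 4 × $36 = $144, leaving $72.
First-Time Homebuyer Credit: 11% of the $7,000 excess over $201,700 is $770; credit = $1,950 − $770 = $1,180.
Health Coverage Credit: $208,700 is below the $233,700 cutoff, so the full $6,225 applies.
Child Care Credit: $208,700 is at or above $29,800, so the credit is $0.
Total: $72 + $1,180 + $6,225 + $0 = $7,477.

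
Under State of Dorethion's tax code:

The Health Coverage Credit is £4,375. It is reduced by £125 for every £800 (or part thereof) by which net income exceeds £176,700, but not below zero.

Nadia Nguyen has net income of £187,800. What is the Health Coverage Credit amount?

£2,625

Health Coverage Credit: income exceeds £176,700 by £11,100, which is 14 full-or-partial £800 increments; reduction = 14 × £125 = £1,750, leaving £2,625.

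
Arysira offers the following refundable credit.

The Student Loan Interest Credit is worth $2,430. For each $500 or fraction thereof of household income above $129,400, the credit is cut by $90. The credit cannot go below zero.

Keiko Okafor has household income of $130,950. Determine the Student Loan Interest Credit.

Student Loan Interest Credit: income exceeds $129,400 by $1,550, which is 4 full-or-partial $500 increments; reduction = 4 × $90 = $360, leaving $2,070.

$2,070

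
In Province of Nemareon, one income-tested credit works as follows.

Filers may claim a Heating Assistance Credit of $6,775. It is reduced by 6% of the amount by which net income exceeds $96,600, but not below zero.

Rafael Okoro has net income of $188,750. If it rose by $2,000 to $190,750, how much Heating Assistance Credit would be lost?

At $188,750 — 6% of the $92,150 excess over $96,600 is $5,529; credit = $6,775 − $5,529 = $1,246.
At $190,750 — 6% of the $94,150 excess over $96,600 is $5,649; credit = $6,775 − $5,649 = $1,126.
Lost: $1,246 − $1,126 = $120.

$120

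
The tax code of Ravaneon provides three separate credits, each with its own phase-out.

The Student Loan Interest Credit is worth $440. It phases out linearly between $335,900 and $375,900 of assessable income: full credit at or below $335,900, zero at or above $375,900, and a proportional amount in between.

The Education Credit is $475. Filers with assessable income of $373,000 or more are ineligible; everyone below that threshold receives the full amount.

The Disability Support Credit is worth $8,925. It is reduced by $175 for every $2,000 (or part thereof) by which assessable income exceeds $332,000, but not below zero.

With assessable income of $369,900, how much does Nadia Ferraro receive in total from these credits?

$6,141

Student Loan Interest Credit: $369,900 is $34,000 into a $40,000 phase-out range, leaving 6,000/40,000 of the credit: $440 × 6,000/40,000 = $66.
Education Credit: $369,900 is below the $373,000 cutoff, so the full $475 applies.
Disability Support Credit: income exceeds $332,000 by $37,900, which is 19 full-or-partial $2,000 increments; reduction = 19 × $175 = $3,325, leaving $5,600.
Total: $66 + $475 + $5,600 = $6,141.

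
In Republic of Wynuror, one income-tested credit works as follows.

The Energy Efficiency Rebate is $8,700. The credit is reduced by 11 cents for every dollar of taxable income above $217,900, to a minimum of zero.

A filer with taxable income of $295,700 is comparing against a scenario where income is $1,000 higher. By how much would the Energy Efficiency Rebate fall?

At $295,700 — 11% of the $77,800 excess over $217,900 is $8,558; credit = $8,700 − $8,558 = $142.
At $296,700 — 11% of the $78,800 excess over $217,900 is $8,668; credit = $8,700 − $8,668 = $32.
Lost: $142 − $32 = $110.

$110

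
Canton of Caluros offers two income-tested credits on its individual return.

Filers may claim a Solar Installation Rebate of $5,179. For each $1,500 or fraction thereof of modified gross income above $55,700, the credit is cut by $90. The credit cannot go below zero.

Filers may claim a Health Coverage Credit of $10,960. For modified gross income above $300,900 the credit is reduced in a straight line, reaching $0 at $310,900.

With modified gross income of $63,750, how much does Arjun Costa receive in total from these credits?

$15,599

Solar Installation Rebate: income exceeds $55,700 by $8,050, which is 6 full-or-partial $1,500 increments; reduction = 6 × $90 = $540, leaving $4,639.
Health Coverage Credit: $63,750 is at or below the $300,900 threshold, so the full $10,960 applies.
Total: $4,639 + $10,960 = $15,599.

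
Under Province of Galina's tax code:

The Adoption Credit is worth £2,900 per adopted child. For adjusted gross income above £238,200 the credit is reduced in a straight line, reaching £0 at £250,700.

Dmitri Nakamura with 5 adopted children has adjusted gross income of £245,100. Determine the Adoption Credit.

Adoption Credit: base = 5 × £2,900 = £14,500. £245,100 is £6,900 into a £12,500 phase-out range, leaving 5,600/12,500 of the credit: £14,500 × 5,600/12,500 = £6,496.

£6,496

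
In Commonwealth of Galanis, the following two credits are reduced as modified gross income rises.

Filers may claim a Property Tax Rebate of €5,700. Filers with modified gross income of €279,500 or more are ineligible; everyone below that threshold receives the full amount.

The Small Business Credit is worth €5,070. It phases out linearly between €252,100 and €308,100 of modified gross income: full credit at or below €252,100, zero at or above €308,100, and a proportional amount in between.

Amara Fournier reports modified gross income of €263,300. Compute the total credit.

€9,756

Property Tax Rebate: €263,300 is below the €279,500 cutoff, so the full €5,700 applies.
Small Business Credit: €263,300 is €11,200 into a €56,000 phase-out range, leaving 44,800/56,000 of the credit: €5,070 × 44,800/56,000 = €4,056.
Total: €5,700 + €4,056 = €9,756.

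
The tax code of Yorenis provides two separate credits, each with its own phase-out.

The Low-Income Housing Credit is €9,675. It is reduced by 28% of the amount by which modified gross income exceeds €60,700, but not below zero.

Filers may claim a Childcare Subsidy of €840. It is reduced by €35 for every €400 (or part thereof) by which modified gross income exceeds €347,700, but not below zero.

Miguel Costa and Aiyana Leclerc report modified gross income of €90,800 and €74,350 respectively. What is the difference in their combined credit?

€4,606

Miguel (€90,800): Low-Income Housing Credit: 28% of the €30,100 excess over €60,700 is €8,428; credit = €9,675 − €8,428 = €1,247. Childcare Subsidy: €90,800 is at or below the €347,700 threshold, so the full €840 applies. total €1,247 + €840 = €2,087
Aiyana (€74,350): Low-Income Housing Credit: 28% of the €13,650 excess over €60,700 is €3,822; credit = €9,675 − €3,822 = €5,853. Childcare Subsidy: €74,350 is at or below the €347,700 threshold, so the full €840 applies. total €5,853 + €840 = €6,693
Difference: |€2,087 − €6,693| = €4,606.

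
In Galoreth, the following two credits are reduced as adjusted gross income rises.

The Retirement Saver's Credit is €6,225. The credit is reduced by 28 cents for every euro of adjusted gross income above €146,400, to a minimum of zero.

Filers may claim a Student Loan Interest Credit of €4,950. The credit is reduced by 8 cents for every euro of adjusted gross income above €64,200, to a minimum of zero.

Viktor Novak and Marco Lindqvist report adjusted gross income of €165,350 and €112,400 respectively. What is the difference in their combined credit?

€6,400

Viktor (€165,350): Retirement Saver's Credit: 28% of the €18,950 excess over €146,400 is €5,306; credit = €6,225 − €5,306 = €919. Student Loan Interest Credit: 8% of the €101,150 excess over €64,200 is €8,092 ≥ base, so the credit is €0. total €919 + €0 = €919
Marco (€112,400): Retirement Saver's Credit: €112,400 is at or below the €146,400 threshold, so the full €6,225 applies. Student Loan Interest Credit: 8% of the €48,200 excess over €64,200 is €3,856; credit = €4,950 − €3,856 = €1,094. total €6,225 + €1,094 = €7,319
Difference: |€919 − €7,319| = €6,400.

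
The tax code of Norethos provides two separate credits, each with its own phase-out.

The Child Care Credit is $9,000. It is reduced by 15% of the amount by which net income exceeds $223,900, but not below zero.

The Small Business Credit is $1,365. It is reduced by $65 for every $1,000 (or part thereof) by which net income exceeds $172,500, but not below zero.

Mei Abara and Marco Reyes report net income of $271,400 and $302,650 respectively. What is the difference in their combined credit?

Mei ($271,400): Child Care Credit: 15% of the $47,500 excess over $223,900 is $7,125; credit = $9,000 − $7,125 = $1,875. Small Business Credit: income exceeds $172,500 by $98,900 → 99 increments × $65 = $6,435 ≥ base, so the credit is $0. total $1,875 + $0 = $1,875
Marco ($302,650): Child Care Credit: 15% of the $78,750 excess over $223,900 is $11,812.50 ≥ base, so the credit is $0. Small Business Credit: income exceeds $172,500 by $130,150 → 131 increments × $65 = $8,515 ≥ base, so the credit is $0. total $0 + $0 = $0
Difference: |$1,875 − $0| = $1,875.

$1,875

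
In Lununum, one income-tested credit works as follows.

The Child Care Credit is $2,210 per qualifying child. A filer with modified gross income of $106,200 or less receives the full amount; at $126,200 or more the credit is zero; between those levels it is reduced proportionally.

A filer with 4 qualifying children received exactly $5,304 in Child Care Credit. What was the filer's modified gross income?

$114,200

Full credit = 4 × $2,210 = $8,840.
$5,304 is 5,304/8,840 of the full $8,840, so 3,536/8,840 of the $20,000 range has been used: income = $106,200 + $20,000 × 3,536/8,840 = $114,200.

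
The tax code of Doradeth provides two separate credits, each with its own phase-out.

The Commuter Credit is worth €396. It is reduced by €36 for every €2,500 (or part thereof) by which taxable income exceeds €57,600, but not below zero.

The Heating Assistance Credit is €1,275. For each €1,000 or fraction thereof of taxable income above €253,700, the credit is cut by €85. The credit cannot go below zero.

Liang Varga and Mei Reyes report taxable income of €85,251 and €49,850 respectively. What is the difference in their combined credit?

Liang (€85,251): Commuter Credit: income exceeds €57,600 by €27,651 → 12 increments × €36 = €432 ≥ base, so the credit is €0. Heating Assistance Credit: €85,251 is at or below the €253,700 threshold, so the full €1,275 applies. total €0 + €1,275 = €1,275
Mei (€49,850): Commuter Credit: €49,850 is at or below the €57,600 threshold, so the full €396 applies. Heating Assistance Credit: €49,850 is at or below the €253,700 threshold, so the full €1,275 applies. total €396 + €1,275 = €1,671
Difference: |€1,275 − €1,671| = €396.

€396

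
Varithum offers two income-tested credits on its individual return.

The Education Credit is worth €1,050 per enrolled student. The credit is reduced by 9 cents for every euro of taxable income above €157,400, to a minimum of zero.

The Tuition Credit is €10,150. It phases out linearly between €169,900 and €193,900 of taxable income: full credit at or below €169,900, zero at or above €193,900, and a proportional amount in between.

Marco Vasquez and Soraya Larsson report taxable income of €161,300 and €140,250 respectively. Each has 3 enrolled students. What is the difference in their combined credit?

Marco (€161,300): Education Credit: base = 3 × €1,050 = €3,150. 9% of the €3,900 excess over €157,400 is €351; credit = €3,150 − €351 = €2,799. Tuition Credit: €161,300 is at or below the €169,900 threshold, so the full €10,150 applies. total €2,799 + €10,150 = €12,949
Soraya (€140,250): Education Credit: base = 3 × €1,050 = €3,150. €140,250 is at or below the €157,400 threshold, so the full €3,150 applies. Tuition Credit: €140,250 is at or below the €169,900 threshold, so the full €10,150 applies. total €3,150 + €10,150 = €13,300
Difference: |€12,949 − €13,300| = €351.

€351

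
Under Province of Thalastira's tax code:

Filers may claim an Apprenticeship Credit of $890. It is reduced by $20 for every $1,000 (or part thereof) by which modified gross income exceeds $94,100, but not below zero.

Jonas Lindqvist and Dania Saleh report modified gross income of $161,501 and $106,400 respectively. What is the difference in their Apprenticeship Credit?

Jonas ($161,501): Apprenticeship Credit: income exceeds $94,100 by $67,401 → 68 increments × $20 = $1,360 ≥ base, so the credit is $0.
Dania ($106,400): Apprenticeship Credit: income exceeds $94,100 by $12,300, which is 13 full-or-partial $1,000 increments; reduction = 13 × $20 = $260, leaving $630.
Difference: |$0 − $630| = $630.

$630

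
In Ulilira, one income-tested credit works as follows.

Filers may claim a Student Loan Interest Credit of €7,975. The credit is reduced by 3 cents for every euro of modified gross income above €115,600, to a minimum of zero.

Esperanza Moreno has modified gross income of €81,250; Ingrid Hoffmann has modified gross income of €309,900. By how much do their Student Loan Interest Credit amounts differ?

€5,829

Esperanza (€81,250): Student Loan Interest Credit: €81,250 is at or below the €115,600 threshold, so the full €7,975 applies.
Ingrid (€309,900): Student Loan Interest Credit: 3% of the €194,300 excess over €115,600 is €5,829; credit = €7,975 − €5,829 = €2,146.
Difference: |€7,975 − €2,146| = €5,829.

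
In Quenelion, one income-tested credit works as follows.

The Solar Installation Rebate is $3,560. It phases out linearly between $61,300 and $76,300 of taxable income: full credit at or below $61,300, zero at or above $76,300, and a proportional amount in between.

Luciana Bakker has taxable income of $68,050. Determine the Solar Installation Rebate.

$1,958

Solar Installation Rebate: $68,050 is $6,750 into a $15,000 phase-out range, leaving 8,250/15,000 of the credit: $3,560 × 8,250/15,000 = $1,958.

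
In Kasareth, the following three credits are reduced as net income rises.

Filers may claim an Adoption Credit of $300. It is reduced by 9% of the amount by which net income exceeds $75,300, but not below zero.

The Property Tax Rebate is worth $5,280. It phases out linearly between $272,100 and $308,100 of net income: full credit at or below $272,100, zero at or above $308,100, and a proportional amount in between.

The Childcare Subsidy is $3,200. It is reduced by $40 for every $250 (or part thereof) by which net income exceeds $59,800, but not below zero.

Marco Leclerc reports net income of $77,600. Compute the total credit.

Adoption Credit: 9% of the $2,300 excess over $75,300 is $207; credit = $300 − $207 = $93.
Property Tax Rebate: $77,600 is at or below the $272,100 threshold, so the full $5,280 applies.
Childcare Subsidy: income exceeds $59,800 by $17,800, which is 72 full-or-partial $250 increments; reduction = 72 × $40 = $2,880, leaving $320.
Total: $93 + $5,280 + $320 = $5,693.

$5,693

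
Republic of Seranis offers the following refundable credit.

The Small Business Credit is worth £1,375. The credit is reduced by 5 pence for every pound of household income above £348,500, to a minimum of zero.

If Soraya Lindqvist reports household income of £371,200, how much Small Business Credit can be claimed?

£240

Small Business Credit: 5% of the £22,700 excess over £348,500 is £1,135; credit = £1,375 − £1,135 = £240.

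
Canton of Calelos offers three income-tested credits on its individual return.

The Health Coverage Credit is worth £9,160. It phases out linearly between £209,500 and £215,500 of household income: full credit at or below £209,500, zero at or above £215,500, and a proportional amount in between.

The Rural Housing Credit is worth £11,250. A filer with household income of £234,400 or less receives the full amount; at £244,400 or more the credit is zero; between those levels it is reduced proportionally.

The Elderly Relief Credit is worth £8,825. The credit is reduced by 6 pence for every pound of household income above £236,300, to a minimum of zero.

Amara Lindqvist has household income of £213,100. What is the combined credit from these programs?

Health Coverage Credit: £213,100 is £3,600 into a £6,000 phase-out range, leaving 2,400/6,000 of the credit: £9,160 × 2,400/6,000 = £3,664.
Rural Housing Credit: £213,100 is at or below the £234,400 threshold, so the full £11,250 applies.
Elderly Relief Credit: £213,100 is at or below the £236,300 threshold, so the full £8,825 applies.
Total: £3,664 + £11,250 + £8,825 = £23,739.

£23,739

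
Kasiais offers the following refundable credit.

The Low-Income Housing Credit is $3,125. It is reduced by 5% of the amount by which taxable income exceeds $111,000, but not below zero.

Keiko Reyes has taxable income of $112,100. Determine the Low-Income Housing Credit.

Low-Income Housing Credit: 5% of the $1,100 excess over $111,000 is $55; credit = $3,125 − $55 = $3,070.

$3,070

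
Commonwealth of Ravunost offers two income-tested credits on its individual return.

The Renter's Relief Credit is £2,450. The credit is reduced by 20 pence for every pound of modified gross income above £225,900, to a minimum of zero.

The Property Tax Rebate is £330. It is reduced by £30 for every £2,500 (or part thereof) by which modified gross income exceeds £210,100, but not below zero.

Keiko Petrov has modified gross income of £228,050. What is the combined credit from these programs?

Renter's Relief Credit: 20% of the £2,150 excess over £225,900 is £430; credit = £2,450 − £430 = £2,020.
Property Tax Rebate: income exceeds £210,100 by £17,950, which is 8 full-or-partial £2,500 increments; reduction = 8 × £30 = £240, leaving £90.
Total: £2,020 + £90 = £2,110.

£2,110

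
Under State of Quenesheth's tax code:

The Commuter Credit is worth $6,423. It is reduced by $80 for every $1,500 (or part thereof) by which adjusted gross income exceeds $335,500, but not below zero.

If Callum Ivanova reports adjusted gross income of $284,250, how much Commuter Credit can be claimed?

$6,423

Commuter Credit: $284,250 is at or below the $335,500 threshold, so the full $6,423 applies.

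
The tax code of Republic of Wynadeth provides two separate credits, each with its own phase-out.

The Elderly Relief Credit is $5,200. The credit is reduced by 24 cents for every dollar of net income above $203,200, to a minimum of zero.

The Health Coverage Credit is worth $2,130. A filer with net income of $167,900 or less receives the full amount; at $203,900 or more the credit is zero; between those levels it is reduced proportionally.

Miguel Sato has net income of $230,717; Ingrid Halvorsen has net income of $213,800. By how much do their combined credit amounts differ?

Miguel ($230,717): Elderly Relief Credit: 24% of the $27,517 excess over $203,200 is $6,604.08 ≥ base, so the credit is $0. Health Coverage Credit: $230,717 is at or above $203,900, so the credit is $0. total $0 + $0 = $0
Ingrid ($213,800): Elderly Relief Credit: 24% of the $10,600 excess over $203,200 is $2,544; credit = $5,200 − $2,544 = $2,656. Health Coverage Credit: $213,800 is at or above $203,900, so the credit is $0. total $2,656 + $0 = $2,656
Difference: |$0 − $2,656| = $2,656.

$2,656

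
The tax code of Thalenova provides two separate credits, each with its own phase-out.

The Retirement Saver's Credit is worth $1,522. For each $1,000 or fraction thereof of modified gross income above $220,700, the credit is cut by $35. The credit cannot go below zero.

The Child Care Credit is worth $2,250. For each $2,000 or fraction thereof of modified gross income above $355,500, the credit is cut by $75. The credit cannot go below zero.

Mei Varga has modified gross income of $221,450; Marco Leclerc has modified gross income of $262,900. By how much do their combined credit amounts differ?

$1,470

Mei ($221,450): Retirement Saver's Credit: income exceeds $220,700 by $750, which is 1 full-or-partial $1,000 increment; reduction = 1 × $35 = $35, leaving $1,487. Child Care Credit: $221,450 is at or below the $355,500 threshold, so the full $2,250 applies. total $1,487 + $2,250 = $3,737
Marco ($262,900): Retirement Saver's Credit: income exceeds $220,700 by $42,200, which is 43 full-or-partial $1,000 increments; reduction = 43 × $35 = $1,505, leaving $17. Child Care Credit: $262,900 is at or below the $355,500 threshold, so the full $2,250 applies. total $17 + $2,250 = $2,267
Difference: |$3,737 − $2,267| = $1,470.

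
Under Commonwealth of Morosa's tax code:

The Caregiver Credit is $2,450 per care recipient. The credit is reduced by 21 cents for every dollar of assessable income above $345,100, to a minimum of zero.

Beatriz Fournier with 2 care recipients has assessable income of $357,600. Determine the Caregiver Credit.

$2,275

Caregiver Credit: base = 2 × $2,450 = $4,900. 21% of the $12,500 excess over $345,100 is $2,625; credit = $4,900 − $2,625 = $2,275.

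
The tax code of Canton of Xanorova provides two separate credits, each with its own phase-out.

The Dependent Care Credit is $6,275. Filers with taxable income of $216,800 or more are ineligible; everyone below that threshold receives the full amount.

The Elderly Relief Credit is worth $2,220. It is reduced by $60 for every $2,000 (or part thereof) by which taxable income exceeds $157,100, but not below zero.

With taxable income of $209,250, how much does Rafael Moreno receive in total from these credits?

Dependent Care Credit: $209,250 is below the $216,800 cutoff, so the full $6,275 applies.
Elderly Relief Credit: income exceeds $157,100 by $52,150, which is 27 full-or-partial $2,000 increments; reduction = 27 × $60 = $1,620, leaving $600.
Total: $6,275 + $600 = $6,875.

$6,875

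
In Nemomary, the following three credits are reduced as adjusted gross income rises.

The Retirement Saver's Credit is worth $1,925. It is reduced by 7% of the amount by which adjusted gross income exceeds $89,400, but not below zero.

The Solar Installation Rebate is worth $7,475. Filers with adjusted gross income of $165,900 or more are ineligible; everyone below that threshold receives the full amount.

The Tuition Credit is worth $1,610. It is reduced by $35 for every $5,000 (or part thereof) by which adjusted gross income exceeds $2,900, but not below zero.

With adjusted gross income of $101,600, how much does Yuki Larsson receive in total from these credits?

$9,456

Retirement Saver's Credit: 7% of the $12,200 excess over $89,400 is $854; credit = $1,925 − $854 = $1,071.
Solar Installation Rebate: $101,600 is below the $165,900 cutoff, so the full $7,475 applies.
Tuition Credit: income exceeds $2,900 by $98,700, which is 20 full-or-partial $5,000 increments; reduction = 20 × $35 = $700, leaving $910.
Total: $1,071 + $7,475 + $910 = $9,456.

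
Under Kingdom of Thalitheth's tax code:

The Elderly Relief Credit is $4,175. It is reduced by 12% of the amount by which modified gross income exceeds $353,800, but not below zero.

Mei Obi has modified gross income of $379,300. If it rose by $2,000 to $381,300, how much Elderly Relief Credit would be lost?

$240

At $379,300 — 12% of the $25,500 excess over $353,800 is $3,060; credit = $4,175 − $3,060 = $1,115.
At $381,300 — 12% of the $27,500 excess over $353,800 is $3,300; credit = $4,175 − $3,300 = $875.
Lost: $1,115 − $875 = $240.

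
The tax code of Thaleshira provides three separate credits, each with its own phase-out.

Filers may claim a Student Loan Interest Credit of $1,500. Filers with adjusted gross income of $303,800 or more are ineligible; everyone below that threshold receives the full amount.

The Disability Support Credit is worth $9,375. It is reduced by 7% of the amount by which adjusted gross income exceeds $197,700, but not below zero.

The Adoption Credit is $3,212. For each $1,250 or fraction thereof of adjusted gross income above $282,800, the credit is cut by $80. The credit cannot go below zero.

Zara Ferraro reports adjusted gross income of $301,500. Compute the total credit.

Student Loan Interest Credit: $301,500 is below the $303,800 cutoff, so the full $1,500 applies.
Disability Support Credit: 7% of the $103,800 excess over $197,700 is $7,266; credit = $9,375 − $7,266 = $2,109.
Adoption Credit: income exceeds $282,800 by $18,700, which is 15 full-or-partial $1,250 increments; reduction = 15 × $80 = $1,200, leaving $2,012.
Total: $1,500 + $2,109 + $2,012 = $5,621.

$5,621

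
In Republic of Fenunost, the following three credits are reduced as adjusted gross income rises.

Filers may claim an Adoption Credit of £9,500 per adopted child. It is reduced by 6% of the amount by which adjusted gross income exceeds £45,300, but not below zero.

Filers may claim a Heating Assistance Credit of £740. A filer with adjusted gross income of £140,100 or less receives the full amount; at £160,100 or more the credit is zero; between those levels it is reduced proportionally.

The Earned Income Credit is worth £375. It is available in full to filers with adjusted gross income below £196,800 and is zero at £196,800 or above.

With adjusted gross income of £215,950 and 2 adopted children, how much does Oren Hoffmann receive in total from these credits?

£8,761

Adoption Credit: base = 2 × £9,500 = £19,000. 6% of the £170,650 excess over £45,300 is £10,239; credit = £19,000 − £10,239 = £8,761.
Heating Assistance Credit: £215,950 is at or above £160,100, so the credit is £0.
Earned Income Credit: £215,950 meets or exceeds the £196,800 cutoff, so the credit is £0.
Total: £8,761 + £0 + £0 = £8,761.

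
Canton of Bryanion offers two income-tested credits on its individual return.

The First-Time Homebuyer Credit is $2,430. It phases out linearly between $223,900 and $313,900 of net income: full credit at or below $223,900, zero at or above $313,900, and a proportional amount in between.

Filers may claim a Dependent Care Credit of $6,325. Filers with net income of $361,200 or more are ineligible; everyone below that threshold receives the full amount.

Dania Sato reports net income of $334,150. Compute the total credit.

$6,325

First-Time Homebuyer Credit: $334,150 is at or above $313,900, so the credit is $0.
Dependent Care Credit: $334,150 is below the $361,200 cutoff, so the full $6,325 applies.
Total: $0 + $6,325 = $6,325.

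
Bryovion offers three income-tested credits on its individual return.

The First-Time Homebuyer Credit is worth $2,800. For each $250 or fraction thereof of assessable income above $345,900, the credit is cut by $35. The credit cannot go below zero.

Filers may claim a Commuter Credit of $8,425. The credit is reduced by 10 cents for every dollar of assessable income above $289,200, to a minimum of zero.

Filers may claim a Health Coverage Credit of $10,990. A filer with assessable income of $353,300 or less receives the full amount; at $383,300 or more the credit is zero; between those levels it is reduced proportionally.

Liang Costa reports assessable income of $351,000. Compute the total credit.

First-Time Homebuyer Credit: income exceeds $345,900 by $5,100, which is 21 full-or-partial $250 increments; reduction = 21 × $35 = $735, leaving $2,065.
Commuter Credit: 10% of the $61,800 excess over $289,200 is $6,180; credit = $8,425 − $6,180 = $2,245.
Health Coverage Credit: $351,000 is at or below the $353,300 threshold, so the full $10,990 applies.
Total: $2,065 + $2,245 + $10,990 = $15,300.

$15,300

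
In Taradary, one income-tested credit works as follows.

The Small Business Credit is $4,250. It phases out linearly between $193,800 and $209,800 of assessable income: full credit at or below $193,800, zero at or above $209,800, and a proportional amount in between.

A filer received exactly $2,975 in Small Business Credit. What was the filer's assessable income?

$198,600

$2,975 is 2,975/4,250 of the full $4,250, so 1,275/4,250 of the $16,000 range has been used: income = $193,800 + $16,000 × 1,275/4,250 = $198,600.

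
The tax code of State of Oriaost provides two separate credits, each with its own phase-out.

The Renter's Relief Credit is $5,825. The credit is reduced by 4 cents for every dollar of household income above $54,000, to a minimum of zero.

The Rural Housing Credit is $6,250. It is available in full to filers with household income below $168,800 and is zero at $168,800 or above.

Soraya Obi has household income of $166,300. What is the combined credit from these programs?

$7,583

Renter's Relief Credit: 4% of the $112,300 excess over $54,000 is $4,492; credit = $5,825 − $4,492 = $1,333.
Rural Housing Credit: $166,300 is below the $168,800 cutoff, so the full $6,250 applies.
Total: $1,333 + $6,250 = $7,583.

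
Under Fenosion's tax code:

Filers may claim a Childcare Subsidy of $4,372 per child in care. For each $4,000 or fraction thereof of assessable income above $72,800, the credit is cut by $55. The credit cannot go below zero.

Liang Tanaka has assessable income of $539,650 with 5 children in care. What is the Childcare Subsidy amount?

$15,425

Childcare Subsidy: base = 5 × $4,372 = $21,860. income exceeds $72,800 by $466,850, which is 117 full-or-partial $4,000 increments; reduction = 117 × $55 = $6,435, leaving $15,425.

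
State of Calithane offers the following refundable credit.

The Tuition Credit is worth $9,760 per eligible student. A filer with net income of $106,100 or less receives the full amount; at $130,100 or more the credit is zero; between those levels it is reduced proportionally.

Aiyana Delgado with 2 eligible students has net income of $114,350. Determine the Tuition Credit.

Tuition Credit: base = 2 × $9,760 = $19,520. $114,350 is $8,250 into a $24,000 phase-out range, leaving 15,750/24,000 of the credit: $19,520 × 15,750/24,000 = $12,810.

$12,810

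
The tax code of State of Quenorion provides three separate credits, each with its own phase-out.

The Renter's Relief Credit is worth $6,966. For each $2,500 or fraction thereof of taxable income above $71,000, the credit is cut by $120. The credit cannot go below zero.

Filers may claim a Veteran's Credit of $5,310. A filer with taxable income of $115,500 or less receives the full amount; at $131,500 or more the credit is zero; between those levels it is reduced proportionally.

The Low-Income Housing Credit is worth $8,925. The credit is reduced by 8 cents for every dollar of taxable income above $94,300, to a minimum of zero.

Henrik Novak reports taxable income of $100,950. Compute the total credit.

$19,229

Renter's Relief Credit: income exceeds $71,000 by $29,950, which is 12 full-or-partial $2,500 increments; reduction = 12 × $120 = $1,440, leaving $5,526.
Veteran's Credit: $100,950 is at or below the $115,500 threshold, so the full $5,310 applies.
Low-Income Housing Credit: 8% of the $6,650 excess over $94,300 is $532; credit = $8,925 − $532 = $8,393.
Total: $5,526 + $5,310 + $8,393 = $19,229.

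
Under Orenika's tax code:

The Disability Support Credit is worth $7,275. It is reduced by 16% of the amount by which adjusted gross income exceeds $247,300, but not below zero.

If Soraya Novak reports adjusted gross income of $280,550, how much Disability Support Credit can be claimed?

$1,955

Disability Support Credit: 16% of the $33,250 excess over $247,300 is $5,320; credit = $7,275 − $5,320 = $1,955.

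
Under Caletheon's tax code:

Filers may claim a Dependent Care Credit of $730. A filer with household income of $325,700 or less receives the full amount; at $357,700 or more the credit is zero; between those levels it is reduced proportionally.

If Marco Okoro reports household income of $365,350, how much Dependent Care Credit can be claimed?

Dependent Care Credit: $365,350 is at or above $357,700, so the credit is $0.

$0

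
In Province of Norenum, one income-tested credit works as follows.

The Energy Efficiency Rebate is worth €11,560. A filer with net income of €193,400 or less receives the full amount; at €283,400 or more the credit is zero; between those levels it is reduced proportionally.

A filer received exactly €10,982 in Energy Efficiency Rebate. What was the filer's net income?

€197,900

€10,982 is 10,982/11,560 of the full €11,560, so 578/11,560 of the €90,000 range has been used: income = €193,400 + €90,000 × 578/11,560 = €197,900.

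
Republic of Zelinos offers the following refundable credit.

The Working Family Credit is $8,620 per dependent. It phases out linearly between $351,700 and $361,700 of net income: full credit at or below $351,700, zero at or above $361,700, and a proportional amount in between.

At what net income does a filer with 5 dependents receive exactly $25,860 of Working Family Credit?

Full credit = 5 × $8,620 = $43,100.
$25,860 is 25,860/43,100 of the full $43,100, so 17,240/43,100 of the $10,000 range has been used: income = $351,700 + $10,000 × 17,240/43,100 = $355,700.

$355,700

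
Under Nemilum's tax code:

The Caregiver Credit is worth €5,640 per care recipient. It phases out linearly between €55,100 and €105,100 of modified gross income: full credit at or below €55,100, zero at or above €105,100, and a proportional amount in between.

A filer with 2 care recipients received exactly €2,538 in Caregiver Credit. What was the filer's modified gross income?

€93,850

Full credit = 2 × €5,640 = €11,280.
€2,538 is 2,538/11,280 of the full €11,280, so 8,742/11,280 of the €50,000 range has been used: income = €55,100 + €50,000 × 8,742/11,280 = €93,850.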